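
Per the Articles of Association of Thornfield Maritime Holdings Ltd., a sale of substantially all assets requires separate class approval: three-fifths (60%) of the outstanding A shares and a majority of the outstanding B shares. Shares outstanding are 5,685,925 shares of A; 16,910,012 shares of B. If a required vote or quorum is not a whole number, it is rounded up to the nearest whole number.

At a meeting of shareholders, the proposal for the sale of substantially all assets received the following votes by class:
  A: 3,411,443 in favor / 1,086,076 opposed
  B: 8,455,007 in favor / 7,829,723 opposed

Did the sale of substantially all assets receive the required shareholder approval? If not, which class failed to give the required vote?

Not approved — the A shares did not give the required vote.

A: 3/5 of 5685925 = 3411555; 3,411,555 required, 3,411,443 in favor — not approved.
B: a majority of 16910012 is 8455007; 8,455,007 required, 8,455,007 in favor — approved.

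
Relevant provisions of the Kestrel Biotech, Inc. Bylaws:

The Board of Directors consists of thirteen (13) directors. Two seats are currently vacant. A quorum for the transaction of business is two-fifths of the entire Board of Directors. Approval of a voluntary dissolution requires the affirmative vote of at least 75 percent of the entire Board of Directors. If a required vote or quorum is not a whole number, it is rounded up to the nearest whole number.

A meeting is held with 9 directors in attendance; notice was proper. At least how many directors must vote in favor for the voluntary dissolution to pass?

10

The voluntary dissolution requires three-fourths of the entire Board of Directors (13).
3/4 of 13 = 9.75, rounded up to 10.
(Only 9 can vote, so the voluntary dissolution cannot pass at this meeting, but the required vote is still 10.)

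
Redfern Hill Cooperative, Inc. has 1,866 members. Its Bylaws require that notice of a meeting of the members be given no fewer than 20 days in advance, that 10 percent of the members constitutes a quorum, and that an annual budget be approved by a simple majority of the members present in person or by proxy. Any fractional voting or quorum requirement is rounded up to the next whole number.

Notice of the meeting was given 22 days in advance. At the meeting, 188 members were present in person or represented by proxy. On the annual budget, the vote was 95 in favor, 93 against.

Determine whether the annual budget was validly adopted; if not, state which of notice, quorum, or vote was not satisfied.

Valid — all requirements satisfied.

Notice: 22 days given; 20 required. Satisfied.
Quorum: 10% of 1,866 = 186.60, rounded up to 187; 188 present. Satisfied.
Vote: requires a majority of those present (188); a majority of 188 is 95, so 95 needed; 95 in favor. Satisfied.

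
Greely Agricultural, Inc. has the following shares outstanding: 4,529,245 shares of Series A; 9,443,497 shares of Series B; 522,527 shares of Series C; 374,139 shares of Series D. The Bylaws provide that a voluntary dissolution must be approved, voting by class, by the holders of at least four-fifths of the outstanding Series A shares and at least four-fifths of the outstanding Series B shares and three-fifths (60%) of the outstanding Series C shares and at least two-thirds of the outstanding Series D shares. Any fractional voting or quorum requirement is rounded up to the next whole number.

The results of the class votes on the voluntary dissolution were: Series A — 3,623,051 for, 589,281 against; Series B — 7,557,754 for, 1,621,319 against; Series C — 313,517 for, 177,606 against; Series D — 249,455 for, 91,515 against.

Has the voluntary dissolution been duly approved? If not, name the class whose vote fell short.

Not approved — the Series A shares did not give the required vote.

Series A: 4/5 of 4529245 = 3623396; 3,623,396 required, 3,623,051 in favor — not approved.
Series B: 4/5 of 9443497 = 7554797.60, rounded up to 7554798; 7,554,798 required, 7,557,754 in favor — approved.
Series C: 3/5 of 522527 = 313516.20, rounded up to 313517; 313,517 required, 313,517 in favor — approved.
Series D: 2/3 of 374139 = 249426; 249,426 required, 249,455 in favor — approved.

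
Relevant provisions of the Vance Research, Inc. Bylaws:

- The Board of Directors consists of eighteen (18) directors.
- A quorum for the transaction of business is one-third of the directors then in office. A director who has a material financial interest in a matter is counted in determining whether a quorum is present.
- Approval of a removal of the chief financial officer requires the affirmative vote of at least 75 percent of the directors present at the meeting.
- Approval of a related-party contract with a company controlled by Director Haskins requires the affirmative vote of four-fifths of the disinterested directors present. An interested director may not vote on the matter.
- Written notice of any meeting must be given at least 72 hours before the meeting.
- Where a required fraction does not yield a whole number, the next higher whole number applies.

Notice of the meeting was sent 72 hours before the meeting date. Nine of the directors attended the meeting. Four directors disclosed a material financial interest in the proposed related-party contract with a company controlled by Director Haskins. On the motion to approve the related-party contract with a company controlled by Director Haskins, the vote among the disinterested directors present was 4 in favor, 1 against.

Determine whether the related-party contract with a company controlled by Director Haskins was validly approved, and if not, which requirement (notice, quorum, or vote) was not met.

Notice: 72 hours given; 72 required (72 ≥ 72). Satisfied.
Quorum: 9 present (interested directors count toward quorum); quorum is 6. Satisfied.
Vote: the related-party contract with a company controlled by Director Haskins requires four-fifths of the disinterested directors present (9 − 4 = 5). 4/5 of 5 = 4, so 4 affirmative votes are needed; 4 voted in favor. Satisfied.

Valid — all requirements satisfied.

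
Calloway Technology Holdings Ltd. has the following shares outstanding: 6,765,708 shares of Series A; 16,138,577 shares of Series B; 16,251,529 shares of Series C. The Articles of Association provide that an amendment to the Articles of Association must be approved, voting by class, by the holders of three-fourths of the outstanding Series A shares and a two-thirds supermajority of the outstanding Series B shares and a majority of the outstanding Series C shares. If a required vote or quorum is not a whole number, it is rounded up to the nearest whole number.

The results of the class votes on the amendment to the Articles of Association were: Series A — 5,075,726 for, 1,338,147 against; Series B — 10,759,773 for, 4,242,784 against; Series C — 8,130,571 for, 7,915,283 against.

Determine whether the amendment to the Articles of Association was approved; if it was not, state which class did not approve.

Series A: 3/4 of 6765708 = 5074281; 5,074,281 required, 5,075,726 in favor — approved.
Series B: 2/3 of 16138577 = 10759051.33, rounded up to 10759052; 10,759,052 required, 10,759,773 in favor — approved.
Series C: a majority of 16251529 is 8125765; 8,125,765 required, 8,130,571 in favor — approved.

Approved — every class gave the required vote.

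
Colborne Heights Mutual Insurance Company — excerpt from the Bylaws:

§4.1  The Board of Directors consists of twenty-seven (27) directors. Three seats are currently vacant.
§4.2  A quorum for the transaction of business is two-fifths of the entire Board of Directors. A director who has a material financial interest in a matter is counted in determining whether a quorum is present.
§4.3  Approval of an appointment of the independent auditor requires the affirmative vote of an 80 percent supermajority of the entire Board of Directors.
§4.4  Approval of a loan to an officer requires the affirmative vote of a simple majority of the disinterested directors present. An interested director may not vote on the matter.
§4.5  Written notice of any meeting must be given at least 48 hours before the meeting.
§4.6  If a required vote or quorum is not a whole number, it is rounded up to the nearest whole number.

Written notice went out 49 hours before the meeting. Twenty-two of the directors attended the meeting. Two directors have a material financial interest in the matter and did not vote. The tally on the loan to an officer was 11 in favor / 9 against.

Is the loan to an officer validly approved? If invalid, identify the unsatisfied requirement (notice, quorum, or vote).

Notice: 49 hours given; 48 required (49 ≥ 48). Satisfied.
Quorum: 22 present (interested directors count toward quorum); quorum is 11. Satisfied.
Vote: the loan to an officer requires a majority of the disinterested directors present (22 − 2 = 20). A majority of 20 is 11, so 11 affirmative votes are needed; 11 voted in favor. Satisfied.

Valid — all requirements satisfied.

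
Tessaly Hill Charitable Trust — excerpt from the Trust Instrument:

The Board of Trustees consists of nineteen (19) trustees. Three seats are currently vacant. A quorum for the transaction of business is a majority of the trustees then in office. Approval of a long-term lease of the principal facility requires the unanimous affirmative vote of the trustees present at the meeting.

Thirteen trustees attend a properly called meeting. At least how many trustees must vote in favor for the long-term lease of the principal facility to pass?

13

The long-term lease of the principal facility requires the unanimous vote of the trustees present (13).
Unanimous means all 13.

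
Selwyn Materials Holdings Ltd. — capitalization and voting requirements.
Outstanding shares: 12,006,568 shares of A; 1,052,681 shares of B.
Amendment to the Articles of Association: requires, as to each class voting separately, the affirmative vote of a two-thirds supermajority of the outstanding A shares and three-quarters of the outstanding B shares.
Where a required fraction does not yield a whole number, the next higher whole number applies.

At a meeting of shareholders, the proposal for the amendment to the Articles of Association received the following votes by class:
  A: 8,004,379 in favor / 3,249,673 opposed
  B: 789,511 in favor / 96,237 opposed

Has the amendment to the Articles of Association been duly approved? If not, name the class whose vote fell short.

A: 2/3 of 12006568 = 8004378.67, rounded up to 8004379; 8,004,379 required, 8,004,379 in favor — approved.
B: 3/4 of 1052681 = 789510.75, rounded up to 789511; 789,511 required, 789,511 in favor — approved.

Approved — every class gave the required vote.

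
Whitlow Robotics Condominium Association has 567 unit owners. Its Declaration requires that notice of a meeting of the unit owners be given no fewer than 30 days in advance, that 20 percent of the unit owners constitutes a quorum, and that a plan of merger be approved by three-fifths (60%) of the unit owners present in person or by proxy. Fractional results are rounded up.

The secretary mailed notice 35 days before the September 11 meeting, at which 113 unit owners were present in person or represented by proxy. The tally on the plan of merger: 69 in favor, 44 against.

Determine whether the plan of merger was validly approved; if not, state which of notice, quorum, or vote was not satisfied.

Notice: 35 days given; 30 required. Satisfied.
Quorum: 20% of 567 = 113.40, rounded up to 114; 113 present. Not satisfied.
Vote: requires three-fifths of those present (113); 3/5 of 113 = 67.80, rounded up to 68, so 68 needed; 69 in favor. Satisfied.

Invalid — quorum requirement not satisfied.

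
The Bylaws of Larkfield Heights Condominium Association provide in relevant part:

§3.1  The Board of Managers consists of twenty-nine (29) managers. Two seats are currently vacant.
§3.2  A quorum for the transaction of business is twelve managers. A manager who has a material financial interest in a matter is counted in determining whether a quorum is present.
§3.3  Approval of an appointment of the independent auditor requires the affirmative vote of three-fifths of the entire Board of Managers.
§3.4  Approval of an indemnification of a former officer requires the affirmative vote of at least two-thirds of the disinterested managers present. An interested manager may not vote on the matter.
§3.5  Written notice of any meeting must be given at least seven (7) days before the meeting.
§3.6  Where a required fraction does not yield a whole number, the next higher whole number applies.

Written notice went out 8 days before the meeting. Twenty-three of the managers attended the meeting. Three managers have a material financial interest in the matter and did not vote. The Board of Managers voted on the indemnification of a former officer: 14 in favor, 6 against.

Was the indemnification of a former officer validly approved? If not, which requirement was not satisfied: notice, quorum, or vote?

Notice: 8 days given; 7 required (8 ≥ 7). Satisfied.
Quorum: 23 present (interested managers count toward quorum); quorum is 12. Satisfied.
Vote: the indemnification of a former officer requires two-thirds of the disinterested managers present (23 − 3 = 20). 2/3 of 20 = 13.33, rounded up to 14, so 14 affirmative votes are needed; 14 voted in favor. Satisfied.

Valid — all requirements satisfied.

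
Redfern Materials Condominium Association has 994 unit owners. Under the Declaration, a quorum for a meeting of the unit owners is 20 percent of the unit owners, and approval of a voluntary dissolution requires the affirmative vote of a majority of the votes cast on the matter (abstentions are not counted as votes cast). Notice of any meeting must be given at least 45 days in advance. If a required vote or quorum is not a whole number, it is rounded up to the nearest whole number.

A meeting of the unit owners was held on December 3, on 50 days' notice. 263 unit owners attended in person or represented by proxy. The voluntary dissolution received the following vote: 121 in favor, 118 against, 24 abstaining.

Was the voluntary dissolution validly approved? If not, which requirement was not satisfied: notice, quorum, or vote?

Valid — all requirements satisfied.

Notice: 50 days given; 45 required. Satisfied.
Quorum: 20% of 994 = 198.80, rounded up to 199; 263 present. Satisfied.
Vote: requires a majority of the votes cast (263 − 24 abstaining = 239); a majority of 239 is 120, so 120 needed; 121 in favor. Satisfied.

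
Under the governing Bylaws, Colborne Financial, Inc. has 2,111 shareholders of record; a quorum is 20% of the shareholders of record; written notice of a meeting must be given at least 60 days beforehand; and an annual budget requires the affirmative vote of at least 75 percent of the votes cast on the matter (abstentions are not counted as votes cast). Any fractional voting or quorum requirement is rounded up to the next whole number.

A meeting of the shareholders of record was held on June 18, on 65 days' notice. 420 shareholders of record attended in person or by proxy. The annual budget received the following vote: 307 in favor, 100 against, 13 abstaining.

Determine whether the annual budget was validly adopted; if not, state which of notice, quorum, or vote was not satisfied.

Invalid — quorum requirement not satisfied.

Notice: 65 days given; 60 required. Satisfied.
Quorum: 20% of 2,111 = 422.20, rounded up to 423; 420 present. Not satisfied.
Vote: requires three-fourths of the votes cast (420 − 13 abstaining = 407); 3/4 of 407 = 305.25, rounded up to 306, so 306 needed; 307 in favor. Satisfied.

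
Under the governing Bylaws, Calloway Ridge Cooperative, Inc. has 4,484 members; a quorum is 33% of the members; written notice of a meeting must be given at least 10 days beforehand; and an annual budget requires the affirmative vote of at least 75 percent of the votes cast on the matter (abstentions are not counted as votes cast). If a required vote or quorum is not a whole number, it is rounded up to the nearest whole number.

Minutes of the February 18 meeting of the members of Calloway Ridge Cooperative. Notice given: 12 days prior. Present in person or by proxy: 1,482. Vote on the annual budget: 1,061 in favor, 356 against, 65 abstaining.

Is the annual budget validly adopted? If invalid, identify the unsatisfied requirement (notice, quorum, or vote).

Notice: 12 days given; 10 required. Satisfied.
Quorum: 33% of 4,484 = 1,479.72, rounded up to 1,480; 1,482 present. Satisfied.
Vote: requires three-fourths of the votes cast (1,482 − 65 abstaining = 1,417); 3/4 of 1417 = 1062.75, rounded up to 1063, so 1,063 needed; 1,061 in favor. Not satisfied.

Invalid — vote requirement not satisfied.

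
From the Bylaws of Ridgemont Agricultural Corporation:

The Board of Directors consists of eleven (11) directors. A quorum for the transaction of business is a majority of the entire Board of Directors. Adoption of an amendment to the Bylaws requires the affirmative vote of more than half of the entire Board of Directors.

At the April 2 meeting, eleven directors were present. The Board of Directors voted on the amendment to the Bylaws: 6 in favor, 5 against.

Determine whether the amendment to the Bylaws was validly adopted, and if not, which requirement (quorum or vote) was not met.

Quorum: 11 present; quorum is 6. Satisfied.
Vote: the amendment to the Bylaws requires a majority of the entire Board of Directors (11). A majority of 11 is 6, so 6 affirmative votes are needed; 6 voted in favor. Satisfied.

Valid — all requirements satisfied.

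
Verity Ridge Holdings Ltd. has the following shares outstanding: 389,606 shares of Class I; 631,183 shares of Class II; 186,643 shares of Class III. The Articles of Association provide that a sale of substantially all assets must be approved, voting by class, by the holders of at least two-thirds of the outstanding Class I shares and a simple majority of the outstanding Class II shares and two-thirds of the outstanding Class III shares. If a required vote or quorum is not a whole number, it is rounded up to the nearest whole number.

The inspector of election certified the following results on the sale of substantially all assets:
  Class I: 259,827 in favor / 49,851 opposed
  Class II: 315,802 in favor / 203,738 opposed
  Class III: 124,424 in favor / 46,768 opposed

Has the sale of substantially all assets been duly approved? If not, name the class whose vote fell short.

Class I: 2/3 of 389606 = 259737.33, rounded up to 259738; 259,738 required, 259,827 in favor — approved.
Class II: a majority of 631183 is 315592; 315,592 required, 315,802 in favor — approved.
Class III: 2/3 of 186643 = 124428.67, rounded up to 124429; 124,429 required, 124,424 in favor — not approved.

Not approved — the Class III shares did not give the required vote.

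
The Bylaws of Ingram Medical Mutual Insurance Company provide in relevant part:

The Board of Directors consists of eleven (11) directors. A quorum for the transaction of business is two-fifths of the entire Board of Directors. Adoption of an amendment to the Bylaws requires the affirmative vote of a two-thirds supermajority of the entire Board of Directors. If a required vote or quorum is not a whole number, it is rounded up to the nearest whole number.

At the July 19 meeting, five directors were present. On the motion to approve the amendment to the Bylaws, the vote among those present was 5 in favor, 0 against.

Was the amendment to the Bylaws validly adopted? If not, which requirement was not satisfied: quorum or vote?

Quorum: 5 present; quorum is 5. Satisfied.
Vote: the amendment to the Bylaws requires two-thirds of the entire Board of Directors (11). 2/3 of 11 = 7.33, rounded up to 8, so 8 affirmative votes are needed; 5 voted in favor. Not satisfied.

Invalid — vote requirement not satisfied.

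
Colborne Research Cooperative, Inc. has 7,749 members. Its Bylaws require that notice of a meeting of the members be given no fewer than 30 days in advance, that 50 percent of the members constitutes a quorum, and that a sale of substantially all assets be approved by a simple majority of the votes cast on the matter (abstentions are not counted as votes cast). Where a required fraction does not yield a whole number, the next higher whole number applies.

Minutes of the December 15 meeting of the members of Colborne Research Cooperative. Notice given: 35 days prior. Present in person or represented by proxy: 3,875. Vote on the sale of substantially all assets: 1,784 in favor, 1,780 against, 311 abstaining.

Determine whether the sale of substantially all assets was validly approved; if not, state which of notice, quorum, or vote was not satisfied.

Valid — all requirements satisfied.

Notice: 35 days given; 30 required. Satisfied.
Quorum: 50% of 7,749 = 3,874.50, rounded up to 3,875; 3,875 present. Satisfied.
Vote: requires a majority of the votes cast (3,875 − 311 abstaining = 3,564); a majority of 3564 is 1783, so 1,783 needed; 1,784 in favor. Satisfied.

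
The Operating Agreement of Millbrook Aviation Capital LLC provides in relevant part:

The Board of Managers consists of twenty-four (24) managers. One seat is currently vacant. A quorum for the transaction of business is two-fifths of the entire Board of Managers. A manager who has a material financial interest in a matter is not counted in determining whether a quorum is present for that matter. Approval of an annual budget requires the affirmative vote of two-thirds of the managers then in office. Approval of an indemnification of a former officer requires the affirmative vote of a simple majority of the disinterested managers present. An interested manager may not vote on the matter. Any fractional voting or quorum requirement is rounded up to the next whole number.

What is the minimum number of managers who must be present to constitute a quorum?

2/5 of 24 = 9.60, rounded up to 10.

10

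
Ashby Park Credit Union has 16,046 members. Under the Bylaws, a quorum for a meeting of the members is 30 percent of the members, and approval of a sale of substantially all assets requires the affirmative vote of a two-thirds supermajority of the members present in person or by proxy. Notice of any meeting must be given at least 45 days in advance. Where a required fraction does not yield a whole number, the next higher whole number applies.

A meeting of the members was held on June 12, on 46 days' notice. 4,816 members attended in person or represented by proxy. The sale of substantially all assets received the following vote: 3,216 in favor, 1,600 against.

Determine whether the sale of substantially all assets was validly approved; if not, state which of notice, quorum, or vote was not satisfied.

Notice: 46 days given; 45 required. Satisfied.
Quorum: 30% of 16,046 = 4,813.80, rounded up to 4,814; 4,816 present. Satisfied.
Vote: requires two-thirds of those present (4,816); 2/3 of 4816 = 3210.67, rounded up to 3211, so 3,211 needed; 3,216 in favor. Satisfied.

Valid — all requirements satisfied.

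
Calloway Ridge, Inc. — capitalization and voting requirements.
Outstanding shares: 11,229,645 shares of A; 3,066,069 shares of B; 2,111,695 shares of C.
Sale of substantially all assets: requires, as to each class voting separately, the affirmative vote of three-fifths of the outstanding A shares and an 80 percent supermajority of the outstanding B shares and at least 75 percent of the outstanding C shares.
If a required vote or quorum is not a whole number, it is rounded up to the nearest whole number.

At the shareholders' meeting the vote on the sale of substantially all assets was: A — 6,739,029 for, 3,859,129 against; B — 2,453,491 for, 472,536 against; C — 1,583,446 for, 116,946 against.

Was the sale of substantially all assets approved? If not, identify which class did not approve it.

Not approved — the C shares did not give the required vote.

A: 3/5 of 11229645 = 6737787; 6,737,787 required, 6,739,029 in favor — approved.
B: 4/5 of 3066069 = 2452855.20, rounded up to 2452856; 2,452,856 required, 2,453,491 in favor — approved.
C: 3/4 of 2111695 = 1583771.25, rounded up to 1583772; 1,583,772 required, 1,583,446 in favor — not approved.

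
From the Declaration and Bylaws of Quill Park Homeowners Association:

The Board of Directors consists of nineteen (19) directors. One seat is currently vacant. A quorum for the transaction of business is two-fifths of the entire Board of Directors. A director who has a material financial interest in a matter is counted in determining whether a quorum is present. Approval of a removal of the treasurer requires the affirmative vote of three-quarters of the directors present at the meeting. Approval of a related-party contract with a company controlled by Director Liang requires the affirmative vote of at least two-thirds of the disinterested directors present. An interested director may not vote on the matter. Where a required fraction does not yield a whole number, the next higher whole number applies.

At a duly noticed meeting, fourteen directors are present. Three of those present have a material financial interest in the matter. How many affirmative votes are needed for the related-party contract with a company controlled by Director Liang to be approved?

8

The related-party contract with a company controlled by Director Liang requires two-thirds of the disinterested directors present (14 − 3 = 11).
2/3 of 11 = 7.33, rounded up to 8.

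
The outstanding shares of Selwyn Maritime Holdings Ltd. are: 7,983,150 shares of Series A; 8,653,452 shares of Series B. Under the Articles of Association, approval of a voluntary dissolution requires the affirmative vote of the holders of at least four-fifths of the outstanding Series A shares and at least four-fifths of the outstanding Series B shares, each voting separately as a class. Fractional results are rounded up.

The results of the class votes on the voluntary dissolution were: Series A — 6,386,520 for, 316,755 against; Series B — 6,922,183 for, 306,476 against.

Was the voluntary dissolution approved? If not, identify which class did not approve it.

Not approved — the Series B shares did not give the required vote.

Series A: 4/5 of 7983150 = 6386520; 6,386,520 required, 6,386,520 in favor — approved.
Series B: 4/5 of 8653452 = 6922761.60, rounded up to 6922762; 6,922,762 required, 6,922,183 in favor — not approved.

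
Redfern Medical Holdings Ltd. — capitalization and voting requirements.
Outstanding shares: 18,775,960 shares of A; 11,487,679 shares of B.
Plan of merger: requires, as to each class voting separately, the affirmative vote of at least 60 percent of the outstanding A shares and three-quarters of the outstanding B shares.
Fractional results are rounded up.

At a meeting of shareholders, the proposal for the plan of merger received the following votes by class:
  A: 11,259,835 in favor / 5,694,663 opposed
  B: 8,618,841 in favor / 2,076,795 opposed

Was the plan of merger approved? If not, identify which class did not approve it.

Not approved — the A shares did not give the required vote.

A: 3/5 of 18775960 = 11265576; 11,265,576 required, 11,259,835 in favor — not approved.
B: 3/4 of 11487679 = 8615759.25, rounded up to 8615760; 8,615,760 required, 8,618,841 in favor — approved.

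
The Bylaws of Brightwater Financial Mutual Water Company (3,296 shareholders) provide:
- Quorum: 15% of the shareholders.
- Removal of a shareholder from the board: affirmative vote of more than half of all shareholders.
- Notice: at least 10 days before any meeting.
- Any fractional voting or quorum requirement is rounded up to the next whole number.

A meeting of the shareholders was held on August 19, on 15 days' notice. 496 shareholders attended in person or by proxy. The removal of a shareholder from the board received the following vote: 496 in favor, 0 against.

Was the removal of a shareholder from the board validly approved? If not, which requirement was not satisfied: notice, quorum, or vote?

Invalid — vote requirement not satisfied.

Notice: 15 days given; 10 required. Satisfied.
Quorum: 15% of 3,296 = 494.40, rounded up to 495; 496 present. Satisfied.
Vote: requires a majority of all shareholders (3,296); a majority of 3296 is 1649, so 1,649 needed; 496 in favor. Not satisfied.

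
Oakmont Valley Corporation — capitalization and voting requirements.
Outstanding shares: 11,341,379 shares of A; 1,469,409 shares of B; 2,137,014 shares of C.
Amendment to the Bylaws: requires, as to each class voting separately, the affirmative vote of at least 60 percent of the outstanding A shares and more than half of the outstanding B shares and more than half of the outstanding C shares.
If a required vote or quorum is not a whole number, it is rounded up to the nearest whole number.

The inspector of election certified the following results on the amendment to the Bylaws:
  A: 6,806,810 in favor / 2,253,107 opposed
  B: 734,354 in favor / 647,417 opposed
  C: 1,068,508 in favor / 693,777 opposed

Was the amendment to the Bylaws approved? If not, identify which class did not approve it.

A: 3/5 of 11341379 = 6804827.40, rounded up to 6804828; 6,804,828 required, 6,806,810 in favor — approved.
B: a majority of 1469409 is 734705; 734,705 required, 734,354 in favor — not approved.
C: a majority of 2137014 is 1068508; 1,068,508 required, 1,068,508 in favor — approved.

Not approved — the B shares did not give the required vote.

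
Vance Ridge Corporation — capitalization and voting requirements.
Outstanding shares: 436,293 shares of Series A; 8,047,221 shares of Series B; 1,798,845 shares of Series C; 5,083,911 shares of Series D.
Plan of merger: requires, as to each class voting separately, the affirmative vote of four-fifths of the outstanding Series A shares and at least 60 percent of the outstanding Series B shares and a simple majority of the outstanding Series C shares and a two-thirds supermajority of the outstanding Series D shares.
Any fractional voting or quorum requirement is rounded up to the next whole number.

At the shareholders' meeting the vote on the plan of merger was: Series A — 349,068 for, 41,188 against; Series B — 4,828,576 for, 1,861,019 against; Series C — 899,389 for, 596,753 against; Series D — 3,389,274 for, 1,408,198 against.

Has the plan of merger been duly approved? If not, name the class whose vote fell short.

Series A: 4/5 of 436293 = 349034.40, rounded up to 349035; 349,035 required, 349,068 in favor — approved.
Series B: 3/5 of 8047221 = 4828332.60, rounded up to 4828333; 4,828,333 required, 4,828,576 in favor — approved.
Series C: a majority of 1798845 is 899423; 899,423 required, 899,389 in favor — not approved.
Series D: 2/3 of 5083911 = 3389274; 3,389,274 required, 3,389,274 in favor — approved.

Not approved — the Series C shares did not give the required vote.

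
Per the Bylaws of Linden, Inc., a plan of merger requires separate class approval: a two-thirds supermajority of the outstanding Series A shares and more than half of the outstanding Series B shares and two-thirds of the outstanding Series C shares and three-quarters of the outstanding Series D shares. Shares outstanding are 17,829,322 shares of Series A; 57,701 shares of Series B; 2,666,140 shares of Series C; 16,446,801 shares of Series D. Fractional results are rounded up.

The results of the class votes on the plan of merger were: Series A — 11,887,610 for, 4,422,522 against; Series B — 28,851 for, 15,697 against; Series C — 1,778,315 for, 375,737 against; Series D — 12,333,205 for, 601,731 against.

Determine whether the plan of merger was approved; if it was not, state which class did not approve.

Not approved — the Series D shares did not give the required vote.

Series A: 2/3 of 17829322 = 11886214.67, rounded up to 11886215; 11,886,215 required, 11,887,610 in favor — approved.
Series B: a majority of 57701 is 28851; 28,851 required, 28,851 in favor — approved.
Series C: 2/3 of 2666140 = 1777426.67, rounded up to 1777427; 1,777,427 required, 1,778,315 in favor — approved.
Series D: 3/4 of 16446801 = 12335100.75, rounded up to 12335101; 12,335,101 required, 12,333,205 in favor — not approved.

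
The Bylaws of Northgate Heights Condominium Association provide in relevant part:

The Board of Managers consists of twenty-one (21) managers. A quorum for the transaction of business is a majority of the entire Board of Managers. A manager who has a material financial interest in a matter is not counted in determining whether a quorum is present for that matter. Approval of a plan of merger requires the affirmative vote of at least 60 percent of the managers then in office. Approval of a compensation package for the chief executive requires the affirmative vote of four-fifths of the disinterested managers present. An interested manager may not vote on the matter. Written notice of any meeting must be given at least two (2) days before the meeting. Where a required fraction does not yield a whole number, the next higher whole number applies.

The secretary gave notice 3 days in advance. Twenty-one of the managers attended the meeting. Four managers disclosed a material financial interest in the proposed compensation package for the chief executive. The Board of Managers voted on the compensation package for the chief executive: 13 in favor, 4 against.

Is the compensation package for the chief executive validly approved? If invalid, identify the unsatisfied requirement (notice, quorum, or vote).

Invalid — vote requirement not satisfied.

Notice: 3 days given; 2 required (3 ≥ 2). Satisfied.
Quorum: 21 present, but the 4 interested managers do not count, leaving 17. Quorum is 11. Satisfied.
Vote: the compensation package for the chief executive requires four-fifths of the disinterested managers present (21 − 4 = 17). 4/5 of 17 = 13.60, rounded up to 14, so 14 affirmative votes are needed; 13 voted in favor. Not satisfied.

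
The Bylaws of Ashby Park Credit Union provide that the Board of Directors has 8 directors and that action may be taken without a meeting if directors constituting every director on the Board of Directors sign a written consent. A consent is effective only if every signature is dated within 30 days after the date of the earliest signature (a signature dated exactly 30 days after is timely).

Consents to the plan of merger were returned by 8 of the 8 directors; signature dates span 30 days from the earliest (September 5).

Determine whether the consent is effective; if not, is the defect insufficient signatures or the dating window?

Signatures required: every one of 8 — unanimous means all 8, so 8 needed; 8 signed. Sufficient.
Dating window: the latest signature is 30 days after the earliest; the limit is 30 days. Within the window.

Effective — both the signature and dating-window requirements are satisfied.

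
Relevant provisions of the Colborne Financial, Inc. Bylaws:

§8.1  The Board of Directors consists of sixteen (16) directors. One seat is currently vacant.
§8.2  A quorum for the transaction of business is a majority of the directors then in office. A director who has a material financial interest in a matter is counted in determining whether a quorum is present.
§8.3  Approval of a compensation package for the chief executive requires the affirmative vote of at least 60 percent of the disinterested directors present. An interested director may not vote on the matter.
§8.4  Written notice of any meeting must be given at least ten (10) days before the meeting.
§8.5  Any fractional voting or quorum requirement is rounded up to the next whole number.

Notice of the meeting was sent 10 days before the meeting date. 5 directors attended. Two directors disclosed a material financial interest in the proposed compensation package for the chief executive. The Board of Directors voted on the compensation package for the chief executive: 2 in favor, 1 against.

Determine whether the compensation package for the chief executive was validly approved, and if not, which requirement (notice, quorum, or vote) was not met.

Notice: 10 days given; 10 required (10 ≥ 10). Satisfied.
Quorum: 5 present (interested directors count toward quorum); quorum is 8. Not satisfied.
Vote: the compensation package for the chief executive requires three-fifths of the disinterested directors present (5 − 2 = 3). 3/5 of 3 = 1.80, rounded up to 2, so 2 affirmative votes are needed; 2 voted in favor. Satisfied. (Moot — without a quorum no business can be validly transacted.)

Invalid — quorum requirement not satisfied.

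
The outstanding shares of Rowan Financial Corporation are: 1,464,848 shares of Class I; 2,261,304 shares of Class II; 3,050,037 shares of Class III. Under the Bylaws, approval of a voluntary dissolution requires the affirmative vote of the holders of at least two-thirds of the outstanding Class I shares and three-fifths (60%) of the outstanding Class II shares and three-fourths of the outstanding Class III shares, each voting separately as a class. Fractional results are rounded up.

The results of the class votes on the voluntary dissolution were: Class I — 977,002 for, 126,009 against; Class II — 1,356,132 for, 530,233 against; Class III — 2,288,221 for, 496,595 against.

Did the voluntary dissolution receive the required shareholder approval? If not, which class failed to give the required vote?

Not approved — the Class II shares did not give the required vote.

Class I: 2/3 of 1464848 = 976565.33, rounded up to 976566; 976,566 required, 977,002 in favor — approved.
Class II: 3/5 of 2261304 = 1356782.40, rounded up to 1356783; 1,356,783 required, 1,356,132 in favor — not approved.
Class III: 3/4 of 3050037 = 2287527.75, rounded up to 2287528; 2,287,528 required, 2,288,221 in favor — approved.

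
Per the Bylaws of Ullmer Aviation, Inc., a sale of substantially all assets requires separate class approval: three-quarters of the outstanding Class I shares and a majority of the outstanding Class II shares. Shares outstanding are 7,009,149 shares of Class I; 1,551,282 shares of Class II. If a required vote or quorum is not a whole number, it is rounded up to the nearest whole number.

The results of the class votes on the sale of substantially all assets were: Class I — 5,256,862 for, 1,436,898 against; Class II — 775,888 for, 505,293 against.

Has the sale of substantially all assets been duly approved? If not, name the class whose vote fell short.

Approved — every class gave the required vote.

Class I: 3/4 of 7009149 = 5256861.75, rounded up to 5256862; 5,256,862 required, 5,256,862 in favor — approved.
Class II: a majority of 1551282 is 775642; 775,642 required, 775,888 in favor — approved.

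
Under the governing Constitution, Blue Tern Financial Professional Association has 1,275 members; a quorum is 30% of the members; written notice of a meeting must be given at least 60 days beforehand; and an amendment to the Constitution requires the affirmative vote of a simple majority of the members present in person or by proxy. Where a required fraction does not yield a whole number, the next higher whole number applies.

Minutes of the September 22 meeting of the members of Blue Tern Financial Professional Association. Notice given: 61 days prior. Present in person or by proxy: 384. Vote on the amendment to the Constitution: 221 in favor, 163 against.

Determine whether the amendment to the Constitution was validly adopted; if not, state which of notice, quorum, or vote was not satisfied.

Notice: 61 days given; 60 required. Satisfied.
Quorum: 30% of 1,275 = 382.50, rounded up to 383; 384 present. Satisfied.
Vote: requires a majority of those present (384); a majority of 384 is 193, so 193 needed; 221 in favor. Satisfied.

Valid — all requirements satisfied.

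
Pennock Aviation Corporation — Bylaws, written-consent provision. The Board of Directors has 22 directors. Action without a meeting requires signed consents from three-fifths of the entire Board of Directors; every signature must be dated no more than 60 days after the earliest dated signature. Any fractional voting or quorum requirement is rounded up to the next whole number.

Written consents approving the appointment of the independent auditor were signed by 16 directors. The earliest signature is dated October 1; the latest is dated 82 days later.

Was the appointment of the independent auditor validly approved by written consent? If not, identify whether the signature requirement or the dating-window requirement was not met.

Signatures required: three-fifths of 22 — 3/5 of 22 = 13.20, rounded up to 14, so 14 needed; 16 signed. Sufficient.
Dating window: the latest signature is 82 days after the earliest; the limit is 60 days. Outside the window.

Not effective — dating-window requirement not satisfied.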